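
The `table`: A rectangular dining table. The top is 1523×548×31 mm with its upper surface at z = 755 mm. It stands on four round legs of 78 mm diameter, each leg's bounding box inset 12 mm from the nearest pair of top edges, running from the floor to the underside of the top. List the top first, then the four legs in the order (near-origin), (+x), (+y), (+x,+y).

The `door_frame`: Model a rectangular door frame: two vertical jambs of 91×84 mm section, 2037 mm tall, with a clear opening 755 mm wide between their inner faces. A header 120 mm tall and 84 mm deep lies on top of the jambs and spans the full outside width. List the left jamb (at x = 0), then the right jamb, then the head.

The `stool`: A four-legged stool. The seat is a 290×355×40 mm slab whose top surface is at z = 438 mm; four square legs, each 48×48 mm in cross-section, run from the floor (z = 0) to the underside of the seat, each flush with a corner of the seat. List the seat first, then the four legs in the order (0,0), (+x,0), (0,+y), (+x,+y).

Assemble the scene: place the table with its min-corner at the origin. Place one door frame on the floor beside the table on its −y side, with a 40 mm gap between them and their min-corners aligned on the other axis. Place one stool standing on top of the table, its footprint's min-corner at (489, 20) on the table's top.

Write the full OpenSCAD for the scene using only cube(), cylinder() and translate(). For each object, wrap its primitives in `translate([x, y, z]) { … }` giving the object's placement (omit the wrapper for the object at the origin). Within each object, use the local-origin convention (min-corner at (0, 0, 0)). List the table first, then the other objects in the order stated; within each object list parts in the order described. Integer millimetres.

translate([0, 0, 724]) cube([1523, 548, 31]);
translate([51, 51, 0]) cylinder(h = 724, r = 39);
translate([1472, 51, 0]) cylinder(h = 724, r = 39);
translate([51, 497, 0]) cylinder(h = 724, r = 39);
translate([1472, 497, 0]) cylinder(h = 724, r = 39);
translate([0, -124, 0]) {
  cube([91, 84, 2037]);
  translate([846, 0, 0]) cube([91, 84, 2037]);
  translate([0, 0, 2037]) cube([937, 84, 120]);
}
translate([489, 20, 755]) {
  translate([0, 0, 398]) cube([290, 355, 40]);
  cube([48, 48, 398]);
  translate([242, 0, 0]) cube([48, 48, 398]);
  translate([0, 307, 0]) cube([48, 48, 398]);
  translate([242, 307, 0]) cube([48, 48, 398]);
}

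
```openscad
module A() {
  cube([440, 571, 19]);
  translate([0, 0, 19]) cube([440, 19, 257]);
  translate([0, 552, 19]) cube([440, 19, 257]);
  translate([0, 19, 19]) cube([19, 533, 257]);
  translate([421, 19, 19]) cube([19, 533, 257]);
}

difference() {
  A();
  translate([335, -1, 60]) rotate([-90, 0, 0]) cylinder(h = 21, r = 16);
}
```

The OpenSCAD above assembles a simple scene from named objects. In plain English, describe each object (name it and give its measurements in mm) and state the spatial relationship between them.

A is an open storage box with external size 440×571×276 mm and wall thickness 19 mm (the base is also 19 mm thick). The base covers the whole footprint; the four walls stand on the base, with the y-facing walls full-width and the x-facing walls fitting between their inner faces.

The open box has a circular hole of radius 16 mm through its front wall, centred at (x = 335, z = 60).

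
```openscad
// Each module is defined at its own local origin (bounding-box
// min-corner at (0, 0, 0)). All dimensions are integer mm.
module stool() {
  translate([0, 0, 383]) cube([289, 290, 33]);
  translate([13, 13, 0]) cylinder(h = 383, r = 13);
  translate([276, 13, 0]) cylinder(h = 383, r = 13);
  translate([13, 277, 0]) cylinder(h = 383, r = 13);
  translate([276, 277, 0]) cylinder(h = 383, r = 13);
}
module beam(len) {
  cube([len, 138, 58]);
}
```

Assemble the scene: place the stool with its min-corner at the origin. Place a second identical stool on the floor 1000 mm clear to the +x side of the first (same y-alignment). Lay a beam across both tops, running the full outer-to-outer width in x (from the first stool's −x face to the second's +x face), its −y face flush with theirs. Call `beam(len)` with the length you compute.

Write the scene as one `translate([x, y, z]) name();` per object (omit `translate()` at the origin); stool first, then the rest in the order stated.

stool();
translate([1289, 0, 0]) stool();
translate([0, 0, 416]) beam(1578);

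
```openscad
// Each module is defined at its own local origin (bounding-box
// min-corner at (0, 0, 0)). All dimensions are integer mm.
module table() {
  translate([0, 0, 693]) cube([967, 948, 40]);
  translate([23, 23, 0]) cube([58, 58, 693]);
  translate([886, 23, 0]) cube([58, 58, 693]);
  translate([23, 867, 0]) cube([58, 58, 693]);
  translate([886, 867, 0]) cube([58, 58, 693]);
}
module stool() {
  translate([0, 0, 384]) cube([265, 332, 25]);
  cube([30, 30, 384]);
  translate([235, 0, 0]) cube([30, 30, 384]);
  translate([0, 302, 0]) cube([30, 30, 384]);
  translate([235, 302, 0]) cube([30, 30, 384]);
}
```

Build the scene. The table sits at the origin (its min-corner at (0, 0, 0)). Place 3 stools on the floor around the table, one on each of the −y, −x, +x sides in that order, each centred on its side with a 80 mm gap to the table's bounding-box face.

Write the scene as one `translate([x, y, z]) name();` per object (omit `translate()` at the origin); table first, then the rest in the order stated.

table();
translate([351, -412, 0]) stool();
translate([-345, 308, 0]) stool();
translate([1047, 308, 0]) stool();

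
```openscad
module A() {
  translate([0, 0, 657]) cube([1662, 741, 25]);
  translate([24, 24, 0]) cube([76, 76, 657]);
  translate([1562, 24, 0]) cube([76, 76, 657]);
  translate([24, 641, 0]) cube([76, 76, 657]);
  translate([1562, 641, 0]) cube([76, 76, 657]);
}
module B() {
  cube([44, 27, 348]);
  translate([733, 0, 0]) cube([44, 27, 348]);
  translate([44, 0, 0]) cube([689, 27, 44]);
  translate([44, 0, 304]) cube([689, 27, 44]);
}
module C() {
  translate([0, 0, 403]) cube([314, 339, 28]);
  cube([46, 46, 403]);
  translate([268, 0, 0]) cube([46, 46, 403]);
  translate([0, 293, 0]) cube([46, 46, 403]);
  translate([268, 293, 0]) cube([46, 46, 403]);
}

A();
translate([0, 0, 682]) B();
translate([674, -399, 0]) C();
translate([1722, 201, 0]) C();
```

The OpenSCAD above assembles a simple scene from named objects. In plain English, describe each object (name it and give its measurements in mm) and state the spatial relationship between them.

A is a table with a 1662×741 mm rectangular top, 25 mm thick, top surface at z = 682 mm, supported by four 76×76 mm square legs, each inset 24 mm from the nearest pair of top edges, running from the floor.

B is a picture frame with a 689×260 mm rectangular opening (x by z) and a uniform 44 mm border on every side. Frame depth is 27 mm along y. It is built from two vertical stiles running the full outside height and two horizontal rails spanning the gap between the stiles.

C is a four-legged stool. The seat is a 314×339×28 mm slab whose top surface is at z = 431 mm; four square legs, each 46×46 mm in cross-section, run from the floor (z = 0) to the underside of the seat, each flush with a corner of the seat.

The picture frame is on top of the table. Two stools sit around the table at the −y, +x sides.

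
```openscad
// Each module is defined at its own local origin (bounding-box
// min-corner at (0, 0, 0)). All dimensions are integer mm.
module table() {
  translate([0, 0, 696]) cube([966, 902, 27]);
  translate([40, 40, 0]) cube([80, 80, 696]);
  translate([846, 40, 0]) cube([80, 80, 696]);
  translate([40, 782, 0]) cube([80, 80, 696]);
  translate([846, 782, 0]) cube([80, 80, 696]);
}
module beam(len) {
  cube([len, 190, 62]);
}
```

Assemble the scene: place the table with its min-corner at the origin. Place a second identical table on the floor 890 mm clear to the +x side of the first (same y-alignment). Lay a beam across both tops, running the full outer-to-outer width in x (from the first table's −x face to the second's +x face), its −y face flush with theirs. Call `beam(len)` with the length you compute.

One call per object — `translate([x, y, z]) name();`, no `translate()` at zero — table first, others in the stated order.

table();
translate([1856, 0, 0]) table();
translate([0, 0, 723]) beam(2822);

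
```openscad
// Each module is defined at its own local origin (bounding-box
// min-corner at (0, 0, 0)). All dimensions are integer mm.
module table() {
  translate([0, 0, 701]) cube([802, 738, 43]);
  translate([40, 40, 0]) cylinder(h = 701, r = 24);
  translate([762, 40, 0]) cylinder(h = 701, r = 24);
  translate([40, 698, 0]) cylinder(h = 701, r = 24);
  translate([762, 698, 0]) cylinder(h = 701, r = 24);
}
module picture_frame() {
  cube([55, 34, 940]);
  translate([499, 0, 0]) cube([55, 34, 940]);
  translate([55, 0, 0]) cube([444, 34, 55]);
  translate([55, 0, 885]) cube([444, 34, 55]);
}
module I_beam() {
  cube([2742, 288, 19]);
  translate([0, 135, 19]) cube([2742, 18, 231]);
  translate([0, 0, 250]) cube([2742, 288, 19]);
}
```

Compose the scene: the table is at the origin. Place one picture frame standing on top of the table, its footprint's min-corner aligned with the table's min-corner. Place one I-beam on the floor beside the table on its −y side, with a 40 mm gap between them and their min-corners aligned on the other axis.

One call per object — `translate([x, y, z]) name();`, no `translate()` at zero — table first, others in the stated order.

table();
translate([0, 0, 744]) picture_frame();
translate([0, -328, 0]) I_beam();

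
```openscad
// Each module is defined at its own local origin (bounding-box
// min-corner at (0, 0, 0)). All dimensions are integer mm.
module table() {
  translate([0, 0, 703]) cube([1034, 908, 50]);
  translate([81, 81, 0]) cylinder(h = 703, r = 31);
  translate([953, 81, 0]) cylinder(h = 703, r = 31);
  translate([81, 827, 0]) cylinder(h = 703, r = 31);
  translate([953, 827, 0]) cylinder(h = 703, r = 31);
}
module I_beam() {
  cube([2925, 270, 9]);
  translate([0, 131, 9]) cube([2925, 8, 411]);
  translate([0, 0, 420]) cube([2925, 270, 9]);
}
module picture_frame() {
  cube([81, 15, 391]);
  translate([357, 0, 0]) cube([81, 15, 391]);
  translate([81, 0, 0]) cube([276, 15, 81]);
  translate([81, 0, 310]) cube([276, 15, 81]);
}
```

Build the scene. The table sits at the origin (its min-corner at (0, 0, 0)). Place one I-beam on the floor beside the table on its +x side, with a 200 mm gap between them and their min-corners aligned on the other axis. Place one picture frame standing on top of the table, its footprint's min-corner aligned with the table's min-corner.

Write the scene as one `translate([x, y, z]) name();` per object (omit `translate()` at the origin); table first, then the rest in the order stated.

table();
translate([1234, 0, 0]) I_beam();
translate([0, 0, 753]) picture_frame();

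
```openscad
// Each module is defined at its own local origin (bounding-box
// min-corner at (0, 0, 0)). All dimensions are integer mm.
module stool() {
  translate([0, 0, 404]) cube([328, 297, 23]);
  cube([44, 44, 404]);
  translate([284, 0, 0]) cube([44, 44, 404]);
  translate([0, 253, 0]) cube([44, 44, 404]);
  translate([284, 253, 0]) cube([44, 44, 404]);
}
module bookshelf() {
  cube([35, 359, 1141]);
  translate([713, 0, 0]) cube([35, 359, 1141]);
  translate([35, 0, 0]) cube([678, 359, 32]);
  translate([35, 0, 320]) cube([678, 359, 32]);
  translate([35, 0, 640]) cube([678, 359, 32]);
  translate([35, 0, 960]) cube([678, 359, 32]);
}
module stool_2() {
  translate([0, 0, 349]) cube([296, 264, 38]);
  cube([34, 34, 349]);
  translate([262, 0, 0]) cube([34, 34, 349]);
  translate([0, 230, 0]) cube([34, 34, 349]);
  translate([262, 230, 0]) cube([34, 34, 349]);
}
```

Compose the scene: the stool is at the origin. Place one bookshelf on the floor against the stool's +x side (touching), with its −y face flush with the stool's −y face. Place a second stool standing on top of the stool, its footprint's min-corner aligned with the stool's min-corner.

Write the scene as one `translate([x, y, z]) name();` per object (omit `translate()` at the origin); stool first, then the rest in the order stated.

stool();
translate([328, 0, 0]) bookshelf();
translate([0, 0, 427]) stool_2();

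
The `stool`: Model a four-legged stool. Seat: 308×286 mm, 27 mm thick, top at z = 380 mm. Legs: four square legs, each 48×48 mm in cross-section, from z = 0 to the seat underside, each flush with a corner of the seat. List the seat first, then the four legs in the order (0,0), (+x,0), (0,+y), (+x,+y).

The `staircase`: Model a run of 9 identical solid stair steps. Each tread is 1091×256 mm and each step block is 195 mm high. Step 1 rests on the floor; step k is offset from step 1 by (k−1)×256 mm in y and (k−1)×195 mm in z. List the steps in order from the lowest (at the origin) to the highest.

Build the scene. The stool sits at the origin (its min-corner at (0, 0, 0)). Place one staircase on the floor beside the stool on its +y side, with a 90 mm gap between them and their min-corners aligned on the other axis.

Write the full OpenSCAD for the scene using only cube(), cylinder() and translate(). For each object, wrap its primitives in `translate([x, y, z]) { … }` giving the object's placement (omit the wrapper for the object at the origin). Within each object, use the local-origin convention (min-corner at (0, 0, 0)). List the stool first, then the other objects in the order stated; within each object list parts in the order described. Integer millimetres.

translate([0, 0, 353]) cube([308, 286, 27]);
cube([48, 48, 353]);
translate([260, 0, 0]) cube([48, 48, 353]);
translate([0, 238, 0]) cube([48, 48, 353]);
translate([260, 238, 0]) cube([48, 48, 353]);
translate([0, 376, 0]) {
  cube([1091, 256, 195]);
  translate([0, 256, 195]) cube([1091, 256, 195]);
  translate([0, 512, 390]) cube([1091, 256, 195]);
  translate([0, 768, 585]) cube([1091, 256, 195]);
  translate([0, 1024, 780]) cube([1091, 256, 195]);
  translate([0, 1280, 975]) cube([1091, 256, 195]);
  translate([0, 1536, 1170]) cube([1091, 256, 195]);
  translate([0, 1792, 1365]) cube([1091, 256, 195]);
  translate([0, 2048, 1560]) cube([1091, 256, 195]);
}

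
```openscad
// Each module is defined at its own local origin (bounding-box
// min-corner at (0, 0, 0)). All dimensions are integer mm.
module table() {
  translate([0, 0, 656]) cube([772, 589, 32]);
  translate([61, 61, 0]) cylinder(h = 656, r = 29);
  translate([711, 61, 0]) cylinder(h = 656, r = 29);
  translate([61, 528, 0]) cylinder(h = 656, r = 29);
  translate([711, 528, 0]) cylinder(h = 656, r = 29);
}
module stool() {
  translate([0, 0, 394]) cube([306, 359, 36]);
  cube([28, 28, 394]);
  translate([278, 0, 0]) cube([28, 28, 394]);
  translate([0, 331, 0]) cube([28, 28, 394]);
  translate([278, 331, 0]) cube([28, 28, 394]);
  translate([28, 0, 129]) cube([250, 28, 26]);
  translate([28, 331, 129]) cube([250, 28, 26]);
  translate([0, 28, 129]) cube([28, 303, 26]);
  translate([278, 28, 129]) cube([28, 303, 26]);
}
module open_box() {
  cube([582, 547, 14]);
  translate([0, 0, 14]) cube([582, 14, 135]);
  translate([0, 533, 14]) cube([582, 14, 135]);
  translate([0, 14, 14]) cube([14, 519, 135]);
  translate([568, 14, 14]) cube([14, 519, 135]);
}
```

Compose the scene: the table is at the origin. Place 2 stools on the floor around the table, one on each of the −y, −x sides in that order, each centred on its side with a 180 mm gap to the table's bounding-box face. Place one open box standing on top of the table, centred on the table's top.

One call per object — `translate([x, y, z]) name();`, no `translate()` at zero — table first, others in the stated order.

table();
translate([233, -539, 0]) stool();
translate([-486, 115, 0]) stool();
translate([95, 21, 688]) open_box();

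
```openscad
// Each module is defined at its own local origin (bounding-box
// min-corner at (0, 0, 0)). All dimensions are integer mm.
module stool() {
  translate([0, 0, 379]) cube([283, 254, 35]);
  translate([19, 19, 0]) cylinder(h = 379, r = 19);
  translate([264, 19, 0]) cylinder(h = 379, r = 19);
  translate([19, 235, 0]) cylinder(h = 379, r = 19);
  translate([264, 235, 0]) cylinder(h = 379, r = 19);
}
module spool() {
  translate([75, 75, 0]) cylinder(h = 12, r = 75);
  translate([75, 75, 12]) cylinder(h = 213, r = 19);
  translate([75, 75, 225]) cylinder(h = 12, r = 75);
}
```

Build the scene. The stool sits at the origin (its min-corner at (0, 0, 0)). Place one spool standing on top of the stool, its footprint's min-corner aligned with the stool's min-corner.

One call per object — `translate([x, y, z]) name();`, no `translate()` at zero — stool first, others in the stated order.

stool();
translate([0, 0, 414]) spool();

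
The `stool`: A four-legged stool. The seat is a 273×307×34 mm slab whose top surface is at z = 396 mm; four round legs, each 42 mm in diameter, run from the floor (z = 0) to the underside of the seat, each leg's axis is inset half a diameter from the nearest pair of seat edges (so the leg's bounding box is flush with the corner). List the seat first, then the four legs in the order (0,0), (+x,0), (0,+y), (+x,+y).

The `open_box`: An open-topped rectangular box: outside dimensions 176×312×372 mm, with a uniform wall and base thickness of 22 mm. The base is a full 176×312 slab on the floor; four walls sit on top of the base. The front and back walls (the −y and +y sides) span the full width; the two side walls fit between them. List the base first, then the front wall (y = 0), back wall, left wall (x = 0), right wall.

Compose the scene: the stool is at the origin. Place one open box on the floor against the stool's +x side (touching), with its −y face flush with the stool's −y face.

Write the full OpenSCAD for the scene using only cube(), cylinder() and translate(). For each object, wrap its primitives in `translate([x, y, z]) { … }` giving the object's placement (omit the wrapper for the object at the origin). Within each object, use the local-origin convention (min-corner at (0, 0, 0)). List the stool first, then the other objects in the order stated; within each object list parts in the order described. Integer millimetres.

translate([0, 0, 362]) cube([273, 307, 34]);
translate([21, 21, 0]) cylinder(h = 362, r = 21);
translate([252, 21, 0]) cylinder(h = 362, r = 21);
translate([21, 286, 0]) cylinder(h = 362, r = 21);
translate([252, 286, 0]) cylinder(h = 362, r = 21);
translate([273, 0, 0]) {
  cube([176, 312, 22]);
  translate([0, 0, 22]) cube([176, 22, 350]);
  translate([0, 290, 22]) cube([176, 22, 350]);
  translate([0, 22, 22]) cube([22, 268, 350]);
  translate([154, 22, 22]) cube([22, 268, 350]);
}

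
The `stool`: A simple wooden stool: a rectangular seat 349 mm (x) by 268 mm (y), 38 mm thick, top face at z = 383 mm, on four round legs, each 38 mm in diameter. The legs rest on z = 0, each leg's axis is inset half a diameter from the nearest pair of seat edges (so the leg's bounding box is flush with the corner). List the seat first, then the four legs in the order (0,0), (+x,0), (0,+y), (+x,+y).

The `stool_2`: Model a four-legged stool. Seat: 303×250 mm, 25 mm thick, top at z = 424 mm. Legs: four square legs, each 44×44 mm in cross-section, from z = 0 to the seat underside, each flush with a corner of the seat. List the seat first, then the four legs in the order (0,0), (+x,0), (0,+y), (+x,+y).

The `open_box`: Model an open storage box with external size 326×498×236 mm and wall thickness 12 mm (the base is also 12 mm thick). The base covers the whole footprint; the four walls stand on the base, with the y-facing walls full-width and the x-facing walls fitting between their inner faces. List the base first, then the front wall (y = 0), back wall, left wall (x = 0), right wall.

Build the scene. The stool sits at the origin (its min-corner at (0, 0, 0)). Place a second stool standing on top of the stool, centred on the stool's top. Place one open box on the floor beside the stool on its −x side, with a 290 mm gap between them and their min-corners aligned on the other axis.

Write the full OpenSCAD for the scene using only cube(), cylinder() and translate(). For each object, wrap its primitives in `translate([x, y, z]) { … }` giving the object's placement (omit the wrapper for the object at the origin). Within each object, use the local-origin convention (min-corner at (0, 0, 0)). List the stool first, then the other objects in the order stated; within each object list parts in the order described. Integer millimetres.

translate([0, 0, 345]) cube([349, 268, 38]);
translate([19, 19, 0]) cylinder(h = 345, r = 19);
translate([330, 19, 0]) cylinder(h = 345, r = 19);
translate([19, 249, 0]) cylinder(h = 345, r = 19);
translate([330, 249, 0]) cylinder(h = 345, r = 19);
translate([23, 9, 383]) {
  translate([0, 0, 399]) cube([303, 250, 25]);
  cube([44, 44, 399]);
  translate([259, 0, 0]) cube([44, 44, 399]);
  translate([0, 206, 0]) cube([44, 44, 399]);
  translate([259, 206, 0]) cube([44, 44, 399]);
}
translate([-616, 0, 0]) {
  cube([326, 498, 12]);
  translate([0, 0, 12]) cube([326, 12, 224]);
  translate([0, 486, 12]) cube([326, 12, 224]);
  translate([0, 12, 12]) cube([12, 474, 224]);
  translate([314, 12, 12]) cube([12, 474, 224]);
}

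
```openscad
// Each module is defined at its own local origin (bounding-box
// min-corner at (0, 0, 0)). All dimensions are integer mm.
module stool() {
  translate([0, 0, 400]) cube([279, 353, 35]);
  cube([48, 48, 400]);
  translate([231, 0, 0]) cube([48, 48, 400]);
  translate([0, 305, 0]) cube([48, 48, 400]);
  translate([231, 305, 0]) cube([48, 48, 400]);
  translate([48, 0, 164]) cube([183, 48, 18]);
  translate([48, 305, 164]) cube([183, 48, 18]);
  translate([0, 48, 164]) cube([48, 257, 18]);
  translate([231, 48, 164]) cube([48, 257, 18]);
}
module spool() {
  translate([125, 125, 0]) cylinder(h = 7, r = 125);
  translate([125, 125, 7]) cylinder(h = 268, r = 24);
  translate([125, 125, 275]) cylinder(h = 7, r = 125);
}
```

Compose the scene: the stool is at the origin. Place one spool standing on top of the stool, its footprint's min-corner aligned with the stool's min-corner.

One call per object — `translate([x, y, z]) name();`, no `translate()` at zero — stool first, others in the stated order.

stool();
translate([0, 0, 435]) spool();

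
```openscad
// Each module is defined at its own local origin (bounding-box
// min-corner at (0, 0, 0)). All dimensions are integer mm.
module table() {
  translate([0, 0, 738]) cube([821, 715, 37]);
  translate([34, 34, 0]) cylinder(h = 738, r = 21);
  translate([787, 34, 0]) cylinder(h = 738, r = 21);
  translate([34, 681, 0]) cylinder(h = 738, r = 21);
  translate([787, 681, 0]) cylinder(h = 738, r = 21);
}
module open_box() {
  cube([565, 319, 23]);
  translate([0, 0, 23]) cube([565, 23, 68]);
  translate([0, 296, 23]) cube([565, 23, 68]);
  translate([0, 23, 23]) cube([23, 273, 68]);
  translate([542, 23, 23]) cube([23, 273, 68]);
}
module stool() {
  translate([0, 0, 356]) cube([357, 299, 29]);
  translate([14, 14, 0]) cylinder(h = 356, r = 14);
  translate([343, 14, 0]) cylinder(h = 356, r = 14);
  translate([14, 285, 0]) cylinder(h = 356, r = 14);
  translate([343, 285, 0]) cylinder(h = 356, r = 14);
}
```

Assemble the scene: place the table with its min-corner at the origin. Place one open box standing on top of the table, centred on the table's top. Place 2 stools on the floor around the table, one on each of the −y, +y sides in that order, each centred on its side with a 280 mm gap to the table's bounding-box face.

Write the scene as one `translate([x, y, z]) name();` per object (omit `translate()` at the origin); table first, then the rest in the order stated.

table();
translate([128, 198, 775]) open_box();
translate([232, -579, 0]) stool();
translate([232, 995, 0]) stool();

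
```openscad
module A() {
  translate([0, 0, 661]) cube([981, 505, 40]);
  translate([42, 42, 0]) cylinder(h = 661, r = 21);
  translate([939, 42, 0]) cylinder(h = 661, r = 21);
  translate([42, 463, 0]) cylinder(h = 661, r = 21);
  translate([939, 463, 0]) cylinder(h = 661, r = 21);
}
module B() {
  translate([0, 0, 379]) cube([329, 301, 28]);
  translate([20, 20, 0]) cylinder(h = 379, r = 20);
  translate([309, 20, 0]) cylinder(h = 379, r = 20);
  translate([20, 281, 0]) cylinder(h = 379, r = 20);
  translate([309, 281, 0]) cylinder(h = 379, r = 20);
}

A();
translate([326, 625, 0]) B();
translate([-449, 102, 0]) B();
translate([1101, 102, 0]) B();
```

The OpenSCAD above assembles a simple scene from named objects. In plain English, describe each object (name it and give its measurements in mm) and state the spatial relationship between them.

A is a table: top 981 mm (x) × 505 mm (y), 40 mm thick, upper face at z = 701 mm, on four round legs of 42 mm diameter, each leg's bounding box inset 21 mm from the nearest pair of top edges, running from z = 0 to the bottom of the top.

B is a simple wooden stool: a rectangular seat 329 mm (x) by 301 mm (y), 28 mm thick, top face at z = 407 mm, on four round legs, each 40 mm in diameter. The legs rest on z = 0, each leg's axis is inset half a diameter from the nearest pair of seat edges (so the leg's bounding box is flush with the corner).

Three stools sit around the table at the +y, −x, +x sides.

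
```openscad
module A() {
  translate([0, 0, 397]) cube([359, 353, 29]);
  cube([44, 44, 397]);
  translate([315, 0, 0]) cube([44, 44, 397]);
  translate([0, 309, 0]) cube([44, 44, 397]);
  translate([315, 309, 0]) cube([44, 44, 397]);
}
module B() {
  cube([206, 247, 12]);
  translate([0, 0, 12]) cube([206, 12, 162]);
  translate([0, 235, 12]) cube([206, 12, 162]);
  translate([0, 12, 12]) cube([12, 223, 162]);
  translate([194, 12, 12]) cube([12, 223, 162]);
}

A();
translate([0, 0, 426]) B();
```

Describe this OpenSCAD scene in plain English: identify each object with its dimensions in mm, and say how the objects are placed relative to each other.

A is a simple wooden stool: a rectangular seat 359 mm (x) by 353 mm (y), 29 mm thick, top face at z = 426 mm, on four square legs, each 44×44 mm in cross-section. The legs rest on z = 0, each flush with a corner of the seat.

B is an open storage box with external size 206×247×174 mm and wall thickness 12 mm (the base is also 12 mm thick). The base covers the whole footprint; the four walls stand on the base, with the y-facing walls full-width and the x-facing walls fitting between their inner faces.

The open box is on top of the stool.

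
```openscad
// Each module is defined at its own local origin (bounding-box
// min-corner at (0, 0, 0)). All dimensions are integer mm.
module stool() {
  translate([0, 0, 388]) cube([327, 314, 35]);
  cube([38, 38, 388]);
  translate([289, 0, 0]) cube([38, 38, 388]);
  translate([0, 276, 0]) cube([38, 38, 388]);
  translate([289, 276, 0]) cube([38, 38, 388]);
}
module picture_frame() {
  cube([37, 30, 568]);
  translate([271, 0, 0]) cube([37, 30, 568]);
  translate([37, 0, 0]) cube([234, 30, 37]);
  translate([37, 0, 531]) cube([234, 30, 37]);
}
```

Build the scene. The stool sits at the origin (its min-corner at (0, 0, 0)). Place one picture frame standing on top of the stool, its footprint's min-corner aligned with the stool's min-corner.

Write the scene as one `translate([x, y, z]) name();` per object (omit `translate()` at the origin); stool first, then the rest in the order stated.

stool();
translate([0, 0, 423]) picture_frame();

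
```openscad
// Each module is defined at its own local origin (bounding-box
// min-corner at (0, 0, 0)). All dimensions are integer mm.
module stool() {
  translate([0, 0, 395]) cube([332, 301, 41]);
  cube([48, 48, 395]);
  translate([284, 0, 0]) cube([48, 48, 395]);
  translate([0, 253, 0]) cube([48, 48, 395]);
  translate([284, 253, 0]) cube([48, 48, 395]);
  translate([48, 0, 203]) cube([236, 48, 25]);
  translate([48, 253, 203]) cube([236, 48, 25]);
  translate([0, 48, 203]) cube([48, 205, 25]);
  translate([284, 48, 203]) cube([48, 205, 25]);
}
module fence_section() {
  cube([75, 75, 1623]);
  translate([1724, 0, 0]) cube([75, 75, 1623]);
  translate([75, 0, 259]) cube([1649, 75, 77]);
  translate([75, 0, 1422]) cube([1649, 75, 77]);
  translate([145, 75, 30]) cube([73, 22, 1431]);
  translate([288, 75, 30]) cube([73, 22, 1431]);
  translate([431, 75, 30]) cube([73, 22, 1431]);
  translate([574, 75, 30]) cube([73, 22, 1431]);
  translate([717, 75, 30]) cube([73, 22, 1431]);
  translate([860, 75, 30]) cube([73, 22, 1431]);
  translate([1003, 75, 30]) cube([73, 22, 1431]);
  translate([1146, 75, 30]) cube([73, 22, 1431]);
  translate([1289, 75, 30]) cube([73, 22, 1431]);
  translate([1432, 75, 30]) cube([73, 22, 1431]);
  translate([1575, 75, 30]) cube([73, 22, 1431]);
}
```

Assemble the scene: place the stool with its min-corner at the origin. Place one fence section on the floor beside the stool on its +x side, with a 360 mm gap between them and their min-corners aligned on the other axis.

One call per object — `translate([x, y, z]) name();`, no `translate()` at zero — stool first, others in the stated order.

stool();
translate([692, 0, 0]) fence_section();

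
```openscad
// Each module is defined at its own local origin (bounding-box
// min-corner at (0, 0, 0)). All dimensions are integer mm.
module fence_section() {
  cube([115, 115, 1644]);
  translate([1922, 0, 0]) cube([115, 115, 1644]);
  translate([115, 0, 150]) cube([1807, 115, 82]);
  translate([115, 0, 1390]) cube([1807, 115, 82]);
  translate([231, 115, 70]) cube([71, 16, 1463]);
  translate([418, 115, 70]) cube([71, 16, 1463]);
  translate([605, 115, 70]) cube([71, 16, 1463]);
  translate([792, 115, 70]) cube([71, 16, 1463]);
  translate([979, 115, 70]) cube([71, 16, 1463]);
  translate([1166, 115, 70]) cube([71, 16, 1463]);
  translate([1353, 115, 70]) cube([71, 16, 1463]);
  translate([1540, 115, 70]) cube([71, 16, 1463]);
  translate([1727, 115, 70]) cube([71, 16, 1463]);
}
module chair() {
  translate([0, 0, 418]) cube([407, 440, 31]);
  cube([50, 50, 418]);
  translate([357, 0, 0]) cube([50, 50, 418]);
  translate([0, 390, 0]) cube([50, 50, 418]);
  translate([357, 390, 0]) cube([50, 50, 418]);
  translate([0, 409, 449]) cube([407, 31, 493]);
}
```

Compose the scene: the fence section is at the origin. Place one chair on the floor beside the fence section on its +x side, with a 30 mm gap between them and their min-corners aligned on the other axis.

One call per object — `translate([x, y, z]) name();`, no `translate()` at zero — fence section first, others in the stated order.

fence_section();
translate([2067, 0, 0]) chair();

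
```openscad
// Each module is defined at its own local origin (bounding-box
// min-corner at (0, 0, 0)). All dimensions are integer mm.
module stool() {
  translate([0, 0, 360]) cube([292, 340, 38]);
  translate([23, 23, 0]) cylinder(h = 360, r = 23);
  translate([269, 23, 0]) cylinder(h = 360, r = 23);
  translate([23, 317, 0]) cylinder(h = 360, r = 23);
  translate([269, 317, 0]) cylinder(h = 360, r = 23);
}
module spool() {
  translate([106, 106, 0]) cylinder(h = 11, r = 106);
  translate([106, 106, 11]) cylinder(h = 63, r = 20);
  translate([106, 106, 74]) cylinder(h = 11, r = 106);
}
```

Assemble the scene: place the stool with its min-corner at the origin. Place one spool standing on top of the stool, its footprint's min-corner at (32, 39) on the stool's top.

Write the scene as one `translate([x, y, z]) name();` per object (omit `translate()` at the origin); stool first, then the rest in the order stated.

stool();
translate([32, 39, 398]) spool();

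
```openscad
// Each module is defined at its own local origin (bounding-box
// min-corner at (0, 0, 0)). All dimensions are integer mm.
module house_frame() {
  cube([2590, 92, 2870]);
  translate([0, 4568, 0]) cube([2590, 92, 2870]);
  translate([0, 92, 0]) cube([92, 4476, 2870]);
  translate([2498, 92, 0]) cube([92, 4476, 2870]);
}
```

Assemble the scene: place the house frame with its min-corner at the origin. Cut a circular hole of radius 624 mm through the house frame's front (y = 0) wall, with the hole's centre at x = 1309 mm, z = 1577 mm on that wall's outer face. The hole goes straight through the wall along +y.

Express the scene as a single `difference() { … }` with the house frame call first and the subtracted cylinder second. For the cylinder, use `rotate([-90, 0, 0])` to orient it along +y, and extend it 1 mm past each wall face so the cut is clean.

difference() {
  house_frame();
  translate([1309, -1, 1577]) rotate([-90, 0, 0]) cylinder(h = 94, r = 624);
}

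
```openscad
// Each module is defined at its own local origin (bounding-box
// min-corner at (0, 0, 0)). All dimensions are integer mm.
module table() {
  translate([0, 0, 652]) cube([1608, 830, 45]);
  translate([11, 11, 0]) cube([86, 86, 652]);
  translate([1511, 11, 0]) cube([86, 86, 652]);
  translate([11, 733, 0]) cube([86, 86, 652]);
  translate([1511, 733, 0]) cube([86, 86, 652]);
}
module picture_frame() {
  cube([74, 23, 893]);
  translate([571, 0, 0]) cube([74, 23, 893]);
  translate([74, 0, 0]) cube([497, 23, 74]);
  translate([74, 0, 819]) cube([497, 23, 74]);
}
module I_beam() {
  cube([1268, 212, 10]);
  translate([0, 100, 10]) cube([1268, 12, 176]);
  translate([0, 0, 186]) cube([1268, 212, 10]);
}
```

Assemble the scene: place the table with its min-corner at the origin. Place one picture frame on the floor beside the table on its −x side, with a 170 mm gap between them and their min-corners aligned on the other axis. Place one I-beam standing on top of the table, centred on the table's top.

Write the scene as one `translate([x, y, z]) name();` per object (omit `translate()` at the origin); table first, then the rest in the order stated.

table();
translate([-815, 0, 0]) picture_frame();
translate([170, 309, 697]) I_beam();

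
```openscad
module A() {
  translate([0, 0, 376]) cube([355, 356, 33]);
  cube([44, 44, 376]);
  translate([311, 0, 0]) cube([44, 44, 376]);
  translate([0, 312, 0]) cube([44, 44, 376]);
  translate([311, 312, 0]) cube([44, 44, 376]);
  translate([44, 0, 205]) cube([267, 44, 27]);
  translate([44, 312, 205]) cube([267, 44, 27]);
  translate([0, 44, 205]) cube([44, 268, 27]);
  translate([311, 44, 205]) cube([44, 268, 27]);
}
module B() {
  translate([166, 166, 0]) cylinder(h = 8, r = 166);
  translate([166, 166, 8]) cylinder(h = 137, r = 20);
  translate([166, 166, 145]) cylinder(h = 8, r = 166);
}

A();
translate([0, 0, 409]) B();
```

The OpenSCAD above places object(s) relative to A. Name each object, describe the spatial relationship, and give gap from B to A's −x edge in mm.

The spool's min-x is at 0; the stool's min-x is 0; gap = 0 mm.

A is a stool. B is a spool. The spool is on top of the stool. The gap from the spool to the stool's −x edge is 0 mm.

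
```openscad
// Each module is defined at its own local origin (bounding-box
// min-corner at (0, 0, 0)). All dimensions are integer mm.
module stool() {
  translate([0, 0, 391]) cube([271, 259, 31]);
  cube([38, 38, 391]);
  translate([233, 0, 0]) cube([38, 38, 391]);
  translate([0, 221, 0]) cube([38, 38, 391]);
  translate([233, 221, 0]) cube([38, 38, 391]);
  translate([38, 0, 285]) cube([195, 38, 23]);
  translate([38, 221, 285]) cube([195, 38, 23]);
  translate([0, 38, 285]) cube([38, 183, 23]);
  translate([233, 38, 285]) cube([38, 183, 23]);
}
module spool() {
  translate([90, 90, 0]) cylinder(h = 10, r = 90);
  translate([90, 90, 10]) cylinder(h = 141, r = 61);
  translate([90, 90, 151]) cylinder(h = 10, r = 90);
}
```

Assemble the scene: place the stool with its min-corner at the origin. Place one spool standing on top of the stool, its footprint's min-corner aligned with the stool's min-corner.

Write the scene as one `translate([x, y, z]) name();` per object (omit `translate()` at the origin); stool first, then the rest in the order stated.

stool();
translate([0, 0, 422]) spool();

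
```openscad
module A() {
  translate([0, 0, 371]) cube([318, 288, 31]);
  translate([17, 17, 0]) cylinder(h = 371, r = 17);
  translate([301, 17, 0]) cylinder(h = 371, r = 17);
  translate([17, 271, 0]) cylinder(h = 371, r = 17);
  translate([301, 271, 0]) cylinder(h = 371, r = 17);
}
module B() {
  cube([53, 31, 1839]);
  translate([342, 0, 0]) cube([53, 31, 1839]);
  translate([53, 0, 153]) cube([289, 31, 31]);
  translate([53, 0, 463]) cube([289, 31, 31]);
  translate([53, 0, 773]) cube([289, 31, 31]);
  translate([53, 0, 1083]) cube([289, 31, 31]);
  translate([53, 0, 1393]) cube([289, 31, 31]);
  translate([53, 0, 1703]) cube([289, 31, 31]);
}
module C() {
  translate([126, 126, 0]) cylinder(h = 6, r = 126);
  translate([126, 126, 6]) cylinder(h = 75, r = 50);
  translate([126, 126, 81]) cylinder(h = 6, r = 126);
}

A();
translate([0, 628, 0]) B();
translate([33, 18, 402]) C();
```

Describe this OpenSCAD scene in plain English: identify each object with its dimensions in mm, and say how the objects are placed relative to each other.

A is a four-legged stool. The seat is a 318×288×31 mm slab whose top surface is at z = 402 mm; four round legs, each 34 mm in diameter, run from the floor (z = 0) to the underside of the seat, each leg's axis is inset half a diameter from the nearest pair of seat edges (so the leg's bounding box is flush with the corner).

B is a wooden ladder with two side rails of 53×31 mm section and 1839 mm height, set 395 mm apart overall. Between them run 6 rectangular rungs (31 mm deep, 31 mm thick), front faces flush with the rails' −y face. The bottom of the first rung is 153 mm above the floor and each subsequent rung is 310 mm higher than the one below.

C is a spool: two coaxial disc flanges of radius 126 mm and thickness 6 mm, joined by a core cylinder of radius 50 mm and height 75 mm. The lower flange rests on z = 0 and the three cylinders share a vertical axis.

The ladder is on the floor beside the stool on its +y side. The spool is on top of the stool, centred.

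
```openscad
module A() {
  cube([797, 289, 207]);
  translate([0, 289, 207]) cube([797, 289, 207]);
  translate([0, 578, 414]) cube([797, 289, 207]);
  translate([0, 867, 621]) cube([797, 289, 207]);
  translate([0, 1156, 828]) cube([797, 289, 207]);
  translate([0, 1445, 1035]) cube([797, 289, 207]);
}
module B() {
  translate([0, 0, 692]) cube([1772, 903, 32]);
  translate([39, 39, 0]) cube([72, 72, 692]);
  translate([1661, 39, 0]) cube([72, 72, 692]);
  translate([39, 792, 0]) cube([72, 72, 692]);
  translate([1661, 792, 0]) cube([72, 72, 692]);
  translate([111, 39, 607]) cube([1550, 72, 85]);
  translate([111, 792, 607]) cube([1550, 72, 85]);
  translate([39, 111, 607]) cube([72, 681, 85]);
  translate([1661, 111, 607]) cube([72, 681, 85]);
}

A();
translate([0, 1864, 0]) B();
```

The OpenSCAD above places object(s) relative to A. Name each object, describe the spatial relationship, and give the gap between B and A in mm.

A is a staircase. B is a table. The table is on the floor beside the staircase on its +y side. The gap between the table and the staircase is 130 mm.

The table's nearest face is 130 mm from the staircase's +y face.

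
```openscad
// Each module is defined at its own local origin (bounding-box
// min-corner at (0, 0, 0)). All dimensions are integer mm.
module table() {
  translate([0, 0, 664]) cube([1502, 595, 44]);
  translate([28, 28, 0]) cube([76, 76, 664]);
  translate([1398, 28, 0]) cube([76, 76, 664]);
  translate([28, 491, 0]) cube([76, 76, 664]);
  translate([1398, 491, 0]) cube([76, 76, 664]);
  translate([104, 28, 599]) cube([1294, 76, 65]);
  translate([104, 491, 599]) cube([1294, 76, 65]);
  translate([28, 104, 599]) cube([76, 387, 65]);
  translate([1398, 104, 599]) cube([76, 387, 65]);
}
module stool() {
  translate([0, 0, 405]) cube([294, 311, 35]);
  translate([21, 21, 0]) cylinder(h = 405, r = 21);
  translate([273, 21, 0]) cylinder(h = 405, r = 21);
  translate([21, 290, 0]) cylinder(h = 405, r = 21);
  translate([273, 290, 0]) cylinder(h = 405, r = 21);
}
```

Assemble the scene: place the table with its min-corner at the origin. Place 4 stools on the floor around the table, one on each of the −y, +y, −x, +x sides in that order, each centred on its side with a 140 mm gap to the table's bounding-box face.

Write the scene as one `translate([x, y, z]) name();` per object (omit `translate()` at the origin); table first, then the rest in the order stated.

table();
translate([604, -451, 0]) stool();
translate([604, 735, 0]) stool();
translate([-434, 142, 0]) stool();
translate([1642, 142, 0]) stool();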